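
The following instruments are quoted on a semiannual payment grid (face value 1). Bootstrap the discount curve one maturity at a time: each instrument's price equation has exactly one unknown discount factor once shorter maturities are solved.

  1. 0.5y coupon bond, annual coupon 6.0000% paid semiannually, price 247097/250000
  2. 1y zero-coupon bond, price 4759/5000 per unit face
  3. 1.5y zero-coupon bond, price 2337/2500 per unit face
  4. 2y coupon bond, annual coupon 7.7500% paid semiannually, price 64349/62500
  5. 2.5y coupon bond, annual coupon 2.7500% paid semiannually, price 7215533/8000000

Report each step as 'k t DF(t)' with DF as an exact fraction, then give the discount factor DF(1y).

1 1/2 2399/2500
2 1 4759/5000
3 3/2 2337/2500
4 2 177/200
5 5/2 8391/10000
DF(1y) = 4759/5000 ≈ 0.951800

step 1 [0.5y] bond c/2=3/100: DF=(247097/250000 − 3/100·(0))/(1+3/100) = 2399/2500 ≈ 0.959600
step 2 [1y] zero: DF = P = 4759/5000 ≈ 0.951800
step 3 [1.5y] zero: DF = P = 2337/2500 ≈ 0.934800
step 4 [2y] bond c/2=31/800: DF=(64349/62500 − 31/800·(0.959600+0.951800+0.934800))/(1+31/800) = 177/200 ≈ 0.885000
step 5 [2.5y] bond c/2=11/800: DF=(7215533/8000000 − 11/800·(0.959600+0.951800+0.934800+0.885000))/(1+11/800) = 8391/10000 ≈ 0.839100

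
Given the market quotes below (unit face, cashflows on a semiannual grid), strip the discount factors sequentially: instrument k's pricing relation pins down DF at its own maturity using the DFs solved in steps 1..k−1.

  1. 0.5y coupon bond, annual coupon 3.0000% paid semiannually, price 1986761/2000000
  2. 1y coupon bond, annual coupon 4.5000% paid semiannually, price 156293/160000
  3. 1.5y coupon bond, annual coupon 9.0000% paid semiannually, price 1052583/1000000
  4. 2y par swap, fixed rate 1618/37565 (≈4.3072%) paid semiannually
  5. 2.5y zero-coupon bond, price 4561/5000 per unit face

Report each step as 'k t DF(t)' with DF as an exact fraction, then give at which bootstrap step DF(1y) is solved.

1 1/2 9787/10000
2 1 4669/5000
3 3/2 9249/10000
4 2 9191/10000
5 5/2 4561/5000
DF(1y) is solved at step 2

step 1 [0.5y] bond c/2=3/200: DF=(1986761/2000000 − 3/200·(0))/(1+3/200) = 9787/10000 ≈ 0.978700
step 2 [1y] bond c/2=9/400: DF=(156293/160000 − 9/400·(0.978700))/(1+9/400) = 4669/5000 ≈ 0.933800
step 3 [1.5y] bond c/2=9/200: DF=(1052583/1000000 − 9/200·(0.978700+0.933800))/(1+9/200) = 9249/10000 ≈ 0.924900
step 4 [2y] swap r/2=809/37565: DF=(1 − 809/37565·(0.978700+0.933800+0.924900))/(1+809/37565) = 9191/10000 ≈ 0.919100
step 5 [2.5y] zero: DF = P = 4561/5000 ≈ 0.912200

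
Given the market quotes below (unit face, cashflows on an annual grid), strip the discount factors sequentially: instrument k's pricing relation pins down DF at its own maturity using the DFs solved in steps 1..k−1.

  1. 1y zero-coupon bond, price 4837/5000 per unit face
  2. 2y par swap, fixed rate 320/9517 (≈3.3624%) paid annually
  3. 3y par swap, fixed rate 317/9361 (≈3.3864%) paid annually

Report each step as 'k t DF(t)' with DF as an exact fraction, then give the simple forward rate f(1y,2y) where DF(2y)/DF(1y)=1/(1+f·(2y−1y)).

1 1 4837/5000
2 2 117/125
3 3 9049/10000
f(1y,2y) = ((4837/5000)/(117/125) − 1)/(1) = 157/4680 ≈ 3.3547%

step 1 [1y] zero: DF = P = 4837/5000 ≈ 0.967400
step 2 [2y] swap r/1=320/9517: DF=(1 − 320/9517·(0.967400))/(1+320/9517) = 117/125 ≈ 0.936000
step 3 [3y] swap r/1=317/9361: DF=(1 − 317/9361·(0.967400+0.936000))/(1+317/9361) = 9049/10000 ≈ 0.904900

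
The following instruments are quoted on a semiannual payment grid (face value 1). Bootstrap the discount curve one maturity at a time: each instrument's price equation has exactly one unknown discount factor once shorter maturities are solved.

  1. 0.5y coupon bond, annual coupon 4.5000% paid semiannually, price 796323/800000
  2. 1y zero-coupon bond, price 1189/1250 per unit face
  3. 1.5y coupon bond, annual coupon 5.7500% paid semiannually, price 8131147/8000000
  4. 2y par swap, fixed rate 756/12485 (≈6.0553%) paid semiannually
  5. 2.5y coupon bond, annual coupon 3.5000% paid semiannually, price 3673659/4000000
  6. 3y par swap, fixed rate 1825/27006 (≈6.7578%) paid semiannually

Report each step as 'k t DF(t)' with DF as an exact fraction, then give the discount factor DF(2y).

1 1/2 1947/2000
2 1 1189/1250
3 3/2 4671/5000
4 2 4433/5000
5 5/2 4191/5000
6 3 327/400
DF(2y) = 4433/5000 ≈ 0.886600

step 1 [0.5y] bond c/2=9/400: DF=(796323/800000 − 9/400·(0))/(1+9/400) = 1947/2000 ≈ 0.973500
step 2 [1y] zero: DF = P = 1189/1250 ≈ 0.951200
step 3 [1.5y] bond c/2=23/800: DF=(8131147/8000000 − 23/800·(0.973500+0.951200))/(1+23/800) = 4671/5000 ≈ 0.934200
step 4 [2y] swap r/2=378/12485: DF=(1 − 378/12485·(0.973500+0.951200+0.934200))/(1+378/12485) = 4433/5000 ≈ 0.886600
step 5 [2.5y] bond c/2=7/400: DF=(3673659/4000000 − 7/400·(0.973500+0.951200+0.934200+0.886600))/(1+7/400) = 4191/5000 ≈ 0.838200
step 6 [3y] swap r/2=1825/54012: DF=(1 − 1825/54012·(0.973500+0.951200+0.934200+0.886600+0.838200))/(1+1825/54012) = 327/400 ≈ 0.817500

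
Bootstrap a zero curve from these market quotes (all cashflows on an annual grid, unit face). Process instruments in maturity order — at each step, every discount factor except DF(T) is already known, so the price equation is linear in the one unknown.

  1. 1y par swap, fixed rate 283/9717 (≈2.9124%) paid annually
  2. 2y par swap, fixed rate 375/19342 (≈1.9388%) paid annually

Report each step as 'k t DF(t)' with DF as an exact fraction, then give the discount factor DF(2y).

step 1 [1y] swap r/1=283/9717: DF=(1 − 283/9717·(0))/(1+283/9717) = 9717/10000 ≈ 0.971700
step 2 [2y] swap r/1=375/19342: DF=(1 − 375/19342·(0.971700))/(1+375/19342) = 77/80 ≈ 0.962500

1 1 9717/10000
2 2 77/80
DF(2y) = 77/80 ≈ 0.962500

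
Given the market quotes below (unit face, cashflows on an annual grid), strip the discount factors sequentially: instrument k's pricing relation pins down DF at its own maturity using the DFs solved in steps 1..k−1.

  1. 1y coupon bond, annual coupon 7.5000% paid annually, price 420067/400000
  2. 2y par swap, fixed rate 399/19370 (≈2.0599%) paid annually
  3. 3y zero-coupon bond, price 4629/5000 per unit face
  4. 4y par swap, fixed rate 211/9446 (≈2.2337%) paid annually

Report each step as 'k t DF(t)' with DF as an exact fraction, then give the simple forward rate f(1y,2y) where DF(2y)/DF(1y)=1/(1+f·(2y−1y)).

step 1 [1y] bond c/1=3/40: DF=(420067/400000 − 3/40·(0))/(1+3/40) = 9769/10000 ≈ 0.976900
step 2 [2y] swap r/1=399/19370: DF=(1 − 399/19370·(0.976900))/(1+399/19370) = 9601/10000 ≈ 0.960100
step 3 [3y] zero: DF = P = 4629/5000 ≈ 0.925800
step 4 [4y] swap r/1=211/9446: DF=(1 − 211/9446·(0.976900+0.960100+0.925800))/(1+211/9446) = 2289/2500 ≈ 0.915600

1 1 9769/10000
2 2 9601/10000
3 3 4629/5000
4 4 2289/2500
f(1y,2y) = ((9769/10000)/(9601/10000) − 1)/(1) = 168/9601 ≈ 1.7498%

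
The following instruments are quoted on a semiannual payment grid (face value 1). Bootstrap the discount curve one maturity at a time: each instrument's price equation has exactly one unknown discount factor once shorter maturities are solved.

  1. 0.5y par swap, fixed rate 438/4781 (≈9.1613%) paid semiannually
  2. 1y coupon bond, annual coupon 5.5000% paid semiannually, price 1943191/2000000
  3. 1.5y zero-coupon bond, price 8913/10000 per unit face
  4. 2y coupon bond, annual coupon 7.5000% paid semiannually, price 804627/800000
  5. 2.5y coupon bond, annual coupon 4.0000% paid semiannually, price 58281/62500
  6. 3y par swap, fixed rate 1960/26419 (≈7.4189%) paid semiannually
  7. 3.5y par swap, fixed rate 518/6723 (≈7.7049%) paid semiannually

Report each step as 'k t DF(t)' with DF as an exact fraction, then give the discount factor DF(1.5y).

step 1 [0.5y] swap r/2=219/4781: DF=(1 − 219/4781·(0))/(1+219/4781) = 4781/5000 ≈ 0.956200
step 2 [1y] bond c/2=11/400: DF=(1943191/2000000 − 11/400·(0.956200))/(1+11/400) = 23/25 ≈ 0.920000
step 3 [1.5y] zero: DF = P = 8913/10000 ≈ 0.891300
step 4 [2y] bond c/2=3/80: DF=(804627/800000 − 3/80·(0.956200+0.920000+0.891300))/(1+3/80) = 4347/5000 ≈ 0.869400
step 5 [2.5y] bond c/2=1/50: DF=(58281/62500 − 1/50·(0.956200+0.920000+0.891300+0.869400))/(1+1/50) = 8429/10000 ≈ 0.842900
step 6 [3y] swap r/2=980/26419: DF=(1 − 980/26419·(0.956200+0.920000+0.891300+0.869400+0.842900))/(1+980/26419) = 201/250 ≈ 0.804000
step 7 [3.5y] swap r/2=259/6723: DF=(1 − 259/6723·(0.956200+0.920000+0.891300+0.869400+0.842900+0.804000))/(1+259/6723) = 7669/10000 ≈ 0.766900

1 1/2 4781/5000
2 1 23/25
3 3/2 8913/10000
4 2 4347/5000
5 5/2 8429/10000
6 3 201/250
7 7/2 7669/10000
DF(1.5y) = 8913/10000 ≈ 0.891300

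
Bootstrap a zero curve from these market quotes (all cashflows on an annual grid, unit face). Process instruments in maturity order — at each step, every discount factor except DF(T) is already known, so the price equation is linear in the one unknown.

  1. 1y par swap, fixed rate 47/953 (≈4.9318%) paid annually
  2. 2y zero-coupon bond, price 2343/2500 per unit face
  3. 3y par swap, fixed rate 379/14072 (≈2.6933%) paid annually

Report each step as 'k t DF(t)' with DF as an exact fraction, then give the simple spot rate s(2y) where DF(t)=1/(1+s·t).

1 1 953/1000
2 2 2343/2500
3 3 4621/5000
s(2y) = (1/(2343/2500) − 1)/(2) = 157/4686 ≈ 3.3504%

step 1 [1y] swap r/1=47/953: DF=(1 − 47/953·(0))/(1+47/953) = 953/1000 ≈ 0.953000
step 2 [2y] zero: DF = P = 2343/2500 ≈ 0.937200
step 3 [3y] swap r/1=379/14072: DF=(1 − 379/14072·(0.953000+0.937200))/(1+379/14072) = 4621/5000 ≈ 0.924200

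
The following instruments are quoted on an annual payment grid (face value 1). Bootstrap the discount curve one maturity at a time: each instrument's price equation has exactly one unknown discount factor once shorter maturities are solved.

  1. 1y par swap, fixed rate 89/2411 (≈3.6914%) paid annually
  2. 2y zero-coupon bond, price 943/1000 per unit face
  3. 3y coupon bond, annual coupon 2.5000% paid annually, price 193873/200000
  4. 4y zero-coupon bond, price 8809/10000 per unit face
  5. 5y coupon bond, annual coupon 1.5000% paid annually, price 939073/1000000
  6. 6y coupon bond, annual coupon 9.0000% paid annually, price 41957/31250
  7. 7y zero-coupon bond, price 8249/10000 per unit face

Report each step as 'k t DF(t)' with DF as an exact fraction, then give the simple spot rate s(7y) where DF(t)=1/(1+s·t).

1 1 2411/2500
2 2 943/1000
3 3 562/625
4 4 8809/10000
5 5 8707/10000
6 6 4277/5000
7 7 8249/10000
s(7y) = (1/(8249/10000) − 1)/(7) = 1751/57743 ≈ 3.0324%

step 1 [1y] swap r/1=89/2411: DF=(1 − 89/2411·(0))/(1+89/2411) = 2411/2500 ≈ 0.964400
step 2 [2y] zero: DF = P = 943/1000 ≈ 0.943000
step 3 [3y] bond c/1=1/40: DF=(193873/200000 − 1/40·(0.964400+0.943000))/(1+1/40) = 562/625 ≈ 0.899200
step 4 [4y] zero: DF = P = 8809/10000 ≈ 0.880900
step 5 [5y] bond c/1=3/200: DF=(939073/1000000 − 3/200·(0.964400+0.943000+0.899200+0.880900))/(1+3/200) = 8707/10000 ≈ 0.870700
step 6 [6y] bond c/1=9/100: DF=(41957/31250 − 9/100·(0.964400+0.943000+0.899200+0.880900+0.870700))/(1+9/100) = 4277/5000 ≈ 0.855400
step 7 [7y] zero: DF = P = 8249/10000 ≈ 0.824900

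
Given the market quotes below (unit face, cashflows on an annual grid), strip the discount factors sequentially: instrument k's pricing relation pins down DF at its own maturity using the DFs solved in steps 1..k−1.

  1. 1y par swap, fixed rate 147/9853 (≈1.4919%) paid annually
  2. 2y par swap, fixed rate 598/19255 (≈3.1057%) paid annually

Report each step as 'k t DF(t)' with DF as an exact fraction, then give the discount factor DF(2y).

step 1 [1y] swap r/1=147/9853: DF=(1 − 147/9853·(0))/(1+147/9853) = 9853/10000 ≈ 0.985300
step 2 [2y] swap r/1=598/19255: DF=(1 − 598/19255·(0.985300))/(1+598/19255) = 4701/5000 ≈ 0.940200

1 1 9853/10000
2 2 4701/5000
DF(2y) = 4701/5000 ≈ 0.940200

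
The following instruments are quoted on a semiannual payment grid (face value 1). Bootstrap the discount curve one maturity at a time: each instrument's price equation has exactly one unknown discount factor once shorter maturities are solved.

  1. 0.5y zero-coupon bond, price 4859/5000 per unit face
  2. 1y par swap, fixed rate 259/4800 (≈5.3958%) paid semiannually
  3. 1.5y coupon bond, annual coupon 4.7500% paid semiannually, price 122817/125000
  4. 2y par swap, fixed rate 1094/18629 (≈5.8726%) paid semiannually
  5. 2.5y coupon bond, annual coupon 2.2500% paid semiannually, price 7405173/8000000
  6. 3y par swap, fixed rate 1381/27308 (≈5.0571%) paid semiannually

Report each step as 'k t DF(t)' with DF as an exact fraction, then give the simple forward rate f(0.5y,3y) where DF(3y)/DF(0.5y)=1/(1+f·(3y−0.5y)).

1 1/2 4859/5000
2 1 4741/5000
3 3/2 572/625
4 2 4453/5000
5 5/2 8739/10000
6 3 8619/10000
f(0.5y,3y) = ((4859/5000)/(8619/10000) − 1)/(5/2) = 2198/43095 ≈ 5.1004%

step 1 [0.5y] zero: DF = P = 4859/5000 ≈ 0.971800
step 2 [1y] swap r/2=259/9600: DF=(1 − 259/9600·(0.971800))/(1+259/9600) = 4741/5000 ≈ 0.948200
step 3 [1.5y] bond c/2=19/800: DF=(122817/125000 − 19/800·(0.971800+0.948200))/(1+19/800) = 572/625 ≈ 0.915200
step 4 [2y] swap r/2=547/18629: DF=(1 − 547/18629·(0.971800+0.948200+0.915200))/(1+547/18629) = 4453/5000 ≈ 0.890600
step 5 [2.5y] bond c/2=9/800: DF=(7405173/8000000 − 9/800·(0.971800+0.948200+0.915200+0.890600))/(1+9/800) = 8739/10000 ≈ 0.873900
step 6 [3y] swap r/2=1381/54616: DF=(1 − 1381/54616·(0.971800+0.948200+0.915200+0.890600+0.873900))/(1+1381/54616) = 8619/10000 ≈ 0.861900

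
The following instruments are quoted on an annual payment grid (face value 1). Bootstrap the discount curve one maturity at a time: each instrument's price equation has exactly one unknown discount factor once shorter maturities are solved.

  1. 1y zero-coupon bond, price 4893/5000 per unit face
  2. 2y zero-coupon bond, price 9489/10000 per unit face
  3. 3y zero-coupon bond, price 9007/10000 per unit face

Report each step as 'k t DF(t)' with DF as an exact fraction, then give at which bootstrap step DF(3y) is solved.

step 1 [1y] zero: DF = P = 4893/5000 ≈ 0.978600
step 2 [2y] zero: DF = P = 9489/10000 ≈ 0.948900
step 3 [3y] zero: DF = P = 9007/10000 ≈ 0.900700

1 1 4893/5000
2 2 9489/10000
3 3 9007/10000
DF(3y) is solved at step 3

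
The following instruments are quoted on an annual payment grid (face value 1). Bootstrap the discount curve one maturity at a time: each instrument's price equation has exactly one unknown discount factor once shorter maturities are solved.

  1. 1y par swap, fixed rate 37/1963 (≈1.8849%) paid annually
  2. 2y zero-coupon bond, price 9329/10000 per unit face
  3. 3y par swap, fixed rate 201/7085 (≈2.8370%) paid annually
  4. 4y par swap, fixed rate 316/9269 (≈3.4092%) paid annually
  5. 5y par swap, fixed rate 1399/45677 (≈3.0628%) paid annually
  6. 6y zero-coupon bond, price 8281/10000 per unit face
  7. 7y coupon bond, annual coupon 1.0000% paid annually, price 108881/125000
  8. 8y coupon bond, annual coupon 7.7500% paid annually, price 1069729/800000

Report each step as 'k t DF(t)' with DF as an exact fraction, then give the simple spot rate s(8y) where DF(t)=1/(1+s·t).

1 1 1963/2000
2 2 9329/10000
3 3 2299/2500
4 4 546/625
5 5 8601/10000
6 6 8281/10000
7 7 809/1000
8 8 7947/10000
s(8y) = (1/(7947/10000) − 1)/(8) = 2053/63576 ≈ 3.2292%

step 1 [1y] swap r/1=37/1963: DF=(1 − 37/1963·(0))/(1+37/1963) = 1963/2000 ≈ 0.981500
step 2 [2y] zero: DF = P = 9329/10000 ≈ 0.932900
step 3 [3y] swap r/1=201/7085: DF=(1 − 201/7085·(0.981500+0.932900))/(1+201/7085) = 2299/2500 ≈ 0.919600
step 4 [4y] swap r/1=316/9269: DF=(1 − 316/9269·(0.981500+0.932900+0.919600))/(1+316/9269) = 546/625 ≈ 0.873600
step 5 [5y] swap r/1=1399/45677: DF=(1 − 1399/45677·(0.981500+0.932900+0.919600+0.873600))/(1+1399/45677) = 8601/10000 ≈ 0.860100
step 6 [6y] zero: DF = P = 8281/10000 ≈ 0.828100
step 7 [7y] bond c/1=1/100: DF=(108881/125000 − 1/100·(0.981500+0.932900+0.919600+0.873600+0.860100+0.828100))/(1+1/100) = 809/1000 ≈ 0.809000
step 8 [8y] bond c/1=31/400: DF=(1069729/800000 − 31/400·(0.981500+0.932900+0.919600+0.873600+0.860100+0.828100+0.809000))/(1+31/400) = 7947/10000 ≈ 0.794700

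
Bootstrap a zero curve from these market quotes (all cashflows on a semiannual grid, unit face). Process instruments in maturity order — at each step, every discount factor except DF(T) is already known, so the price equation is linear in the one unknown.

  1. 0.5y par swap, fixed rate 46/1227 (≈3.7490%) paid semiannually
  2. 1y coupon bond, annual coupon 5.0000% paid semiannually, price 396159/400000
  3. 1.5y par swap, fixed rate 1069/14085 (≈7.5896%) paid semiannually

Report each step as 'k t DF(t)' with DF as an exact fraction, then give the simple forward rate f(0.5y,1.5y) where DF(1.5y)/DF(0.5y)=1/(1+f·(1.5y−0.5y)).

step 1 [0.5y] swap r/2=23/1227: DF=(1 − 23/1227·(0))/(1+23/1227) = 1227/1250 ≈ 0.981600
step 2 [1y] bond c/2=1/40: DF=(396159/400000 − 1/40·(0.981600))/(1+1/40) = 9423/10000 ≈ 0.942300
step 3 [1.5y] swap r/2=1069/28170: DF=(1 − 1069/28170·(0.981600+0.942300))/(1+1069/28170) = 8931/10000 ≈ 0.893100

1 1/2 1227/1250
2 1 9423/10000
3 3/2 8931/10000
f(0.5y,1.5y) = ((1227/1250)/(8931/10000) − 1)/(1) = 295/2977 ≈ 9.9093%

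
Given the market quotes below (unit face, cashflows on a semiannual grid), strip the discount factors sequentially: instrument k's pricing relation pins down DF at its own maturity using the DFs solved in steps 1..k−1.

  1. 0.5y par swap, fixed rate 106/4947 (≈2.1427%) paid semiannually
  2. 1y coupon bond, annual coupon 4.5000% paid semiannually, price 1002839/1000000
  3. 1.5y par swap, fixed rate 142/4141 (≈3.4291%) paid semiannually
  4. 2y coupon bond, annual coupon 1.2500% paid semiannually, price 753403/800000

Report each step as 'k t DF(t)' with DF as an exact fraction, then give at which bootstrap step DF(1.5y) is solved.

step 1 [0.5y] swap r/2=53/4947: DF=(1 − 53/4947·(0))/(1+53/4947) = 4947/5000 ≈ 0.989400
step 2 [1y] bond c/2=9/400: DF=(1002839/1000000 − 9/400·(0.989400))/(1+9/400) = 959/1000 ≈ 0.959000
step 3 [1.5y] swap r/2=71/4141: DF=(1 − 71/4141·(0.989400+0.959000))/(1+71/4141) = 9503/10000 ≈ 0.950300
step 4 [2y] bond c/2=1/160: DF=(753403/800000 − 1/160·(0.989400+0.959000+0.950300))/(1+1/160) = 9179/10000 ≈ 0.917900

1 1/2 4947/5000
2 1 959/1000
3 3/2 9503/10000
4 2 9179/10000
DF(1.5y) is solved at step 3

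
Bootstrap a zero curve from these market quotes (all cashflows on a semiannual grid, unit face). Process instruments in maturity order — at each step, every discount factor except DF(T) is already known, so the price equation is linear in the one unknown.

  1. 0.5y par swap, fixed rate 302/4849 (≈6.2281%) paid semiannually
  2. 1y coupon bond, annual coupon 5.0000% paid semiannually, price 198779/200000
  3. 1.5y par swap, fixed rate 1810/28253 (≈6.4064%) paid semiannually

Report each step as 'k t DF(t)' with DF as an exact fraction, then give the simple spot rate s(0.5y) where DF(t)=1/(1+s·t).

step 1 [0.5y] swap r/2=151/4849: DF=(1 − 151/4849·(0))/(1+151/4849) = 4849/5000 ≈ 0.969800
step 2 [1y] bond c/2=1/40: DF=(198779/200000 − 1/40·(0.969800))/(1+1/40) = 473/500 ≈ 0.946000
step 3 [1.5y] swap r/2=905/28253: DF=(1 − 905/28253·(0.969800+0.946000))/(1+905/28253) = 1819/2000 ≈ 0.909500

1 1/2 4849/5000
2 1 473/500
3 3/2 1819/2000
s(0.5y) = (1/(4849/5000) − 1)/(1/2) = 302/4849 ≈ 6.2281%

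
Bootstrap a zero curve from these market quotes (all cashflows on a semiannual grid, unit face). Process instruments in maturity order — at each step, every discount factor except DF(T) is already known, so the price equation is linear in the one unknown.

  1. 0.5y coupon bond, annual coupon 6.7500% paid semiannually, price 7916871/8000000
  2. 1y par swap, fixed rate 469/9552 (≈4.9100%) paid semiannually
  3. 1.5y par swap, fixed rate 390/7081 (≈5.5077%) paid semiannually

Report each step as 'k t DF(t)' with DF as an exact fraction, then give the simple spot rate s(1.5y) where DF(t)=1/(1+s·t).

1 1/2 9573/10000
2 1 9531/10000
3 3/2 461/500
s(1.5y) = (1/(461/500) − 1)/(3/2) = 26/461 ≈ 5.6399%

step 1 [0.5y] bond c/2=27/800: DF=(7916871/8000000 − 27/800·(0))/(1+27/800) = 9573/10000 ≈ 0.957300
step 2 [1y] swap r/2=469/19104: DF=(1 − 469/19104·(0.957300))/(1+469/19104) = 9531/10000 ≈ 0.953100
step 3 [1.5y] swap r/2=195/7081: DF=(1 − 195/7081·(0.957300+0.953100))/(1+195/7081) = 461/500 ≈ 0.922000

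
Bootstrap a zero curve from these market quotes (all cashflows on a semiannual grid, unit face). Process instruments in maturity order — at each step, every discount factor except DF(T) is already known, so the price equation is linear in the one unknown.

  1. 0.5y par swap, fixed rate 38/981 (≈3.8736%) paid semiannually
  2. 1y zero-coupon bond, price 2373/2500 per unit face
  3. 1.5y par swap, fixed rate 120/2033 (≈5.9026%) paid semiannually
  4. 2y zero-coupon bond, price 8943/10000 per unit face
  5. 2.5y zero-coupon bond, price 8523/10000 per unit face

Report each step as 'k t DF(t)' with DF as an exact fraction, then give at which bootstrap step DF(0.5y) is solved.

step 1 [0.5y] swap r/2=19/981: DF=(1 − 19/981·(0))/(1+19/981) = 981/1000 ≈ 0.981000
step 2 [1y] zero: DF = P = 2373/2500 ≈ 0.949200
step 3 [1.5y] swap r/2=60/2033: DF=(1 − 60/2033·(0.981000+0.949200))/(1+60/2033) = 229/250 ≈ 0.916000
step 4 [2y] zero: DF = P = 8943/10000 ≈ 0.894300
step 5 [2.5y] zero: DF = P = 8523/10000 ≈ 0.852300

1 1/2 981/1000
2 1 2373/2500
3 3/2 229/250
4 2 8943/10000
5 5/2 8523/10000
DF(0.5y) is solved at step 1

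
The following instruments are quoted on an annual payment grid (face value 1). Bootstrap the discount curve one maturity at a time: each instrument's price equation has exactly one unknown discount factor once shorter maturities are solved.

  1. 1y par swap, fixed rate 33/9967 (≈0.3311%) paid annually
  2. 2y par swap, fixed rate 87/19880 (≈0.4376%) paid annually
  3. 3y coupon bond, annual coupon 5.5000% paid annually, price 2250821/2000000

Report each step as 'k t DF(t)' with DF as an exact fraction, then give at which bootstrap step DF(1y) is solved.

1 1 9967/10000
2 2 9913/10000
3 3 9631/10000
DF(1y) is solved at step 1

step 1 [1y] swap r/1=33/9967: DF=(1 − 33/9967·(0))/(1+33/9967) = 9967/10000 ≈ 0.996700
step 2 [2y] swap r/1=87/19880: DF=(1 − 87/19880·(0.996700))/(1+87/19880) = 9913/10000 ≈ 0.991300
step 3 [3y] bond c/1=11/200: DF=(2250821/2000000 − 11/200·(0.996700+0.991300))/(1+11/200) = 9631/10000 ≈ 0.963100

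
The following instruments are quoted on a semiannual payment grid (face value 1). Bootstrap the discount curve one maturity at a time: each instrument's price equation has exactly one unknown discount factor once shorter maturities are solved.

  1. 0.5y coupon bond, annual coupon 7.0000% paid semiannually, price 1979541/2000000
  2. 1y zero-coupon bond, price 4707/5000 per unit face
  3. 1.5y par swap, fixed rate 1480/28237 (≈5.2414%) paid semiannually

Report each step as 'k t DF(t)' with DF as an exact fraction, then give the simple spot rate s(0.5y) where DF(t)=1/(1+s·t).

1 1/2 9563/10000
2 1 4707/5000
3 3/2 463/500
s(0.5y) = (1/(9563/10000) − 1)/(1/2) = 874/9563 ≈ 9.1394%

step 1 [0.5y] bond c/2=7/200: DF=(1979541/2000000 − 7/200·(0))/(1+7/200) = 9563/10000 ≈ 0.956300
step 2 [1y] zero: DF = P = 4707/5000 ≈ 0.941400
step 3 [1.5y] swap r/2=740/28237: DF=(1 − 740/28237·(0.956300+0.941400))/(1+740/28237) = 463/500 ≈ 0.926000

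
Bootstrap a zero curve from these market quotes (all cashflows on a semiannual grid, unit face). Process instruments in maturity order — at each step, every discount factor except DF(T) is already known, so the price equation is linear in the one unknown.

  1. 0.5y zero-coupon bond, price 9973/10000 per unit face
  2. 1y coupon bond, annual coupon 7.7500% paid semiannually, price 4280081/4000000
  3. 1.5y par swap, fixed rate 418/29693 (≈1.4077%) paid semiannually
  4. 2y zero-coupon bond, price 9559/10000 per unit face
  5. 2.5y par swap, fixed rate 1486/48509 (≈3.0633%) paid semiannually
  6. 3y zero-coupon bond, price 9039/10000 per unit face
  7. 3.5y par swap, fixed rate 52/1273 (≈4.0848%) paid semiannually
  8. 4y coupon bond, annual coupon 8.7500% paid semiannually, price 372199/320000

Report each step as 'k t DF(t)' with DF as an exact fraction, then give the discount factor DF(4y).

step 1 [0.5y] zero: DF = P = 9973/10000 ≈ 0.997300
step 2 [1y] bond c/2=31/800: DF=(4280081/4000000 − 31/800·(0.997300))/(1+31/800) = 9929/10000 ≈ 0.992900
step 3 [1.5y] swap r/2=209/29693: DF=(1 − 209/29693·(0.997300+0.992900))/(1+209/29693) = 9791/10000 ≈ 0.979100
step 4 [2y] zero: DF = P = 9559/10000 ≈ 0.955900
step 5 [2.5y] swap r/2=743/48509: DF=(1 − 743/48509·(0.997300+0.992900+0.979100+0.955900))/(1+743/48509) = 9257/10000 ≈ 0.925700
step 6 [3y] zero: DF = P = 9039/10000 ≈ 0.903900
step 7 [3.5y] swap r/2=26/1273: DF=(1 − 26/1273·(0.997300+0.992900+0.979100+0.955900+0.925700+0.903900))/(1+26/1273) = 1081/1250 ≈ 0.864800
step 8 [4y] bond c/2=7/160: DF=(372199/320000 − 7/160·(0.997300+0.992900+0.979100+0.955900+0.925700+0.903900+0.864800))/(1+7/160) = 8369/10000 ≈ 0.836900

1 1/2 9973/10000
2 1 9929/10000
3 3/2 9791/10000
4 2 9559/10000
5 5/2 9257/10000
6 3 9039/10000
7 7/2 1081/1250
8 4 8369/10000
DF(4y) = 8369/10000 ≈ 0.836900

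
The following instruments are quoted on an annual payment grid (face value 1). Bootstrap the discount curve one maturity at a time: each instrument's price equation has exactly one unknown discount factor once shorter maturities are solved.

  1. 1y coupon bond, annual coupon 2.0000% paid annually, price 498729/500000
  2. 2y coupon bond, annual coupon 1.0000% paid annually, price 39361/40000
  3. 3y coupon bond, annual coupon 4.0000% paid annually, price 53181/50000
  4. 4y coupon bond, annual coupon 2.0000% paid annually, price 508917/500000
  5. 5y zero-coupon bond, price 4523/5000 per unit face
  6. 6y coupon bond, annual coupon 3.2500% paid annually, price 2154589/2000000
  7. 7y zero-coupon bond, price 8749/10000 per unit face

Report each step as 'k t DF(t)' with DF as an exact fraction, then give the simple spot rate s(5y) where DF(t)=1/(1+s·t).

step 1 [1y] bond c/1=1/50: DF=(498729/500000 − 1/50·(0))/(1+1/50) = 9779/10000 ≈ 0.977900
step 2 [2y] bond c/1=1/100: DF=(39361/40000 − 1/100·(0.977900))/(1+1/100) = 4823/5000 ≈ 0.964600
step 3 [3y] bond c/1=1/25: DF=(53181/50000 − 1/25·(0.977900+0.964600))/(1+1/25) = 237/250 ≈ 0.948000
step 4 [4y] bond c/1=1/50: DF=(508917/500000 − 1/50·(0.977900+0.964600+0.948000))/(1+1/50) = 2353/2500 ≈ 0.941200
step 5 [5y] zero: DF = P = 4523/5000 ≈ 0.904600
step 6 [6y] bond c/1=13/400: DF=(2154589/2000000 − 13/400·(0.977900+0.964600+0.948000+0.941200+0.904600))/(1+13/400) = 8943/10000 ≈ 0.894300
step 7 [7y] zero: DF = P = 8749/10000 ≈ 0.874900

1 1 9779/10000
2 2 4823/5000
3 3 237/250
4 4 2353/2500
5 5 4523/5000
6 6 8943/10000
7 7 8749/10000
s(5y) = (1/(4523/5000) − 1)/(5) = 477/22615 ≈ 2.1092%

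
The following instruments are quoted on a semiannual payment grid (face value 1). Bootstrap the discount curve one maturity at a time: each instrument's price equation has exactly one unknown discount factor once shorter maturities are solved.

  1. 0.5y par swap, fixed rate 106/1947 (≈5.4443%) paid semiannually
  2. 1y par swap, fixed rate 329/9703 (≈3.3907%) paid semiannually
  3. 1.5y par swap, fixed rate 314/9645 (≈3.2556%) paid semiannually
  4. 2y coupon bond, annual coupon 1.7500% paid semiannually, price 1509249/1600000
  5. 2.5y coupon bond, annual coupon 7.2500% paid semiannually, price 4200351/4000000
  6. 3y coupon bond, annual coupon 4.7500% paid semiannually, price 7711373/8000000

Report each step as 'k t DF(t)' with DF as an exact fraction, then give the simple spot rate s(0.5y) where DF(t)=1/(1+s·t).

step 1 [0.5y] swap r/2=53/1947: DF=(1 − 53/1947·(0))/(1+53/1947) = 1947/2000 ≈ 0.973500
step 2 [1y] swap r/2=329/19406: DF=(1 − 329/19406·(0.973500))/(1+329/19406) = 9671/10000 ≈ 0.967100
step 3 [1.5y] swap r/2=157/9645: DF=(1 − 157/9645·(0.973500+0.967100))/(1+157/9645) = 9529/10000 ≈ 0.952900
step 4 [2y] bond c/2=7/800: DF=(1509249/1600000 − 7/800·(0.973500+0.967100+0.952900))/(1+7/800) = 91/100 ≈ 0.910000
step 5 [2.5y] bond c/2=29/800: DF=(4200351/4000000 − 29/800·(0.973500+0.967100+0.952900+0.910000))/(1+29/800) = 8803/10000 ≈ 0.880300
step 6 [3y] bond c/2=19/800: DF=(7711373/8000000 − 19/800·(0.973500+0.967100+0.952900+0.910000+0.880300))/(1+19/800) = 8329/10000 ≈ 0.832900

1 1/2 1947/2000
2 1 9671/10000
3 3/2 9529/10000
4 2 91/100
5 5/2 8803/10000
6 3 8329/10000
s(0.5y) = (1/(1947/2000) − 1)/(1/2) = 106/1947 ≈ 5.4443%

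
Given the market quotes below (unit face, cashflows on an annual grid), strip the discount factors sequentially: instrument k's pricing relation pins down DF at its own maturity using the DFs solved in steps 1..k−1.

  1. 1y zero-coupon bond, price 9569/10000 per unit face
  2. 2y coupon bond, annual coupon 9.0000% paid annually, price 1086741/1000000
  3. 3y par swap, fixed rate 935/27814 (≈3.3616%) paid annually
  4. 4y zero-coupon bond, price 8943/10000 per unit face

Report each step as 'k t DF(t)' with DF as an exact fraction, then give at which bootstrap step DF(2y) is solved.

1 1 9569/10000
2 2 459/500
3 3 1813/2000
4 4 8943/10000
DF(2y) is solved at step 2

step 1 [1y] zero: DF = P = 9569/10000 ≈ 0.956900
step 2 [2y] bond c/1=9/100: DF=(1086741/1000000 − 9/100·(0.956900))/(1+9/100) = 459/500 ≈ 0.918000
step 3 [3y] swap r/1=935/27814: DF=(1 − 935/27814·(0.956900+0.918000))/(1+935/27814) = 1813/2000 ≈ 0.906500
step 4 [4y] zero: DF = P = 8943/10000 ≈ 0.894300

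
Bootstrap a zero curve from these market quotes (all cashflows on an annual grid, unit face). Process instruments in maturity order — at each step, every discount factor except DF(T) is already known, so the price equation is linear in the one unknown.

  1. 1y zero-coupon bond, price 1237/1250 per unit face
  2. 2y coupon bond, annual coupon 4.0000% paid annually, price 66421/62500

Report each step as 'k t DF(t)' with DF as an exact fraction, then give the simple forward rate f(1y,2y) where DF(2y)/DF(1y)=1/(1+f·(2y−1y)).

1 1 1237/1250
2 2 4919/5000
f(1y,2y) = ((1237/1250)/(4919/5000) − 1)/(1) = 29/4919 ≈ 0.5896%

step 1 [1y] zero: DF = P = 1237/1250 ≈ 0.989600
step 2 [2y] bond c/1=1/25: DF=(66421/62500 − 1/25·(0.989600))/(1+1/25) = 4919/5000 ≈ 0.983800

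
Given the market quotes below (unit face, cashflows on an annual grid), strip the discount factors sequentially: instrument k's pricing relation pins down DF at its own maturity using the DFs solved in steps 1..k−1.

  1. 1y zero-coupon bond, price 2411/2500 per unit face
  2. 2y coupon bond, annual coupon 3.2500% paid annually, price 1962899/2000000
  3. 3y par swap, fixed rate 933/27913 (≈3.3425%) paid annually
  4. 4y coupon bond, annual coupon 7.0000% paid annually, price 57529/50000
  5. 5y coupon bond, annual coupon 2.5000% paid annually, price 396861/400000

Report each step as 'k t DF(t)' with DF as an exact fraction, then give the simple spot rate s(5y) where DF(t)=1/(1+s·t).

step 1 [1y] zero: DF = P = 2411/2500 ≈ 0.964400
step 2 [2y] bond c/1=13/400: DF=(1962899/2000000 − 13/400·(0.964400))/(1+13/400) = 4601/5000 ≈ 0.920200
step 3 [3y] swap r/1=933/27913: DF=(1 − 933/27913·(0.964400+0.920200))/(1+933/27913) = 9067/10000 ≈ 0.906700
step 4 [4y] bond c/1=7/100: DF=(57529/50000 − 7/100·(0.964400+0.920200+0.906700))/(1+7/100) = 8927/10000 ≈ 0.892700
step 5 [5y] bond c/1=1/40: DF=(396861/400000 − 1/40·(0.964400+0.920200+0.906700+0.892700))/(1+1/40) = 8781/10000 ≈ 0.878100

1 1 2411/2500
2 2 4601/5000
3 3 9067/10000
4 4 8927/10000
5 5 8781/10000
s(5y) = (1/(8781/10000) − 1)/(5) = 1219/43905 ≈ 2.7764%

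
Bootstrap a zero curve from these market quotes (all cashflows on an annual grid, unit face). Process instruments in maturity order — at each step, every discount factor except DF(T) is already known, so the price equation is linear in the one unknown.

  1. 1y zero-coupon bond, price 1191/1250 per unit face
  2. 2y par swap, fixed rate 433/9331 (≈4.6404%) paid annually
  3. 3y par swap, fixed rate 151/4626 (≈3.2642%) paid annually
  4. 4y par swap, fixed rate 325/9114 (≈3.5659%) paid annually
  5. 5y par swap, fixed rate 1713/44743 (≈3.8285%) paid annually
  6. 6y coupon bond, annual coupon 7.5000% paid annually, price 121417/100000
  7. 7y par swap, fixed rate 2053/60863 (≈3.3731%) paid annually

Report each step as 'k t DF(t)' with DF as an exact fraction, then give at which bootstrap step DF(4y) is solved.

1 1 1191/1250
2 2 4567/5000
3 3 4547/5000
4 4 87/100
5 5 8287/10000
6 6 8173/10000
7 7 7947/10000
DF(4y) is solved at step 4

step 1 [1y] zero: DF = P = 1191/1250 ≈ 0.952800
step 2 [2y] swap r/1=433/9331: DF=(1 − 433/9331·(0.952800))/(1+433/9331) = 4567/5000 ≈ 0.913400
step 3 [3y] swap r/1=151/4626: DF=(1 − 151/4626·(0.952800+0.913400))/(1+151/4626) = 4547/5000 ≈ 0.909400
step 4 [4y] swap r/1=325/9114: DF=(1 − 325/9114·(0.952800+0.913400+0.909400))/(1+325/9114) = 87/100 ≈ 0.870000
step 5 [5y] swap r/1=1713/44743: DF=(1 − 1713/44743·(0.952800+0.913400+0.909400+0.870000))/(1+1713/44743) = 8287/10000 ≈ 0.828700
step 6 [6y] bond c/1=3/40: DF=(121417/100000 − 3/40·(0.952800+0.913400+0.909400+0.870000+0.828700))/(1+3/40) = 8173/10000 ≈ 0.817300
step 7 [7y] swap r/1=2053/60863: DF=(1 − 2053/60863·(0.952800+0.913400+0.909400+0.870000+0.828700+0.817300))/(1+2053/60863) = 7947/10000 ≈ 0.794700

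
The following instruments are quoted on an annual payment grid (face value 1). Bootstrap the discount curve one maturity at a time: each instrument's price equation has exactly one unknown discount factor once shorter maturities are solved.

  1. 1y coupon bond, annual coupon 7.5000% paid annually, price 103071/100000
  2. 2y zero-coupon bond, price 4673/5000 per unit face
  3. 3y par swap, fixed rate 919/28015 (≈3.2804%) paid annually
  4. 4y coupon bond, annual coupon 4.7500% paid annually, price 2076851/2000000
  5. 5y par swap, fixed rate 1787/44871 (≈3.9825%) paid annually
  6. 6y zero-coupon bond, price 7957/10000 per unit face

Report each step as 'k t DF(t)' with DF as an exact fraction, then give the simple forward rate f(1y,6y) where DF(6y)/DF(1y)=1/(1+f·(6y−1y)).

1 1 2397/2500
2 2 4673/5000
3 3 9081/10000
4 4 8643/10000
5 5 8213/10000
6 6 7957/10000
f(1y,6y) = ((2397/2500)/(7957/10000) − 1)/(5) = 1631/39785 ≈ 4.0995%

step 1 [1y] bond c/1=3/40: DF=(103071/100000 − 3/40·(0))/(1+3/40) = 2397/2500 ≈ 0.958800
step 2 [2y] zero: DF = P = 4673/5000 ≈ 0.934600
step 3 [3y] swap r/1=919/28015: DF=(1 − 919/28015·(0.958800+0.934600))/(1+919/28015) = 9081/10000 ≈ 0.908100
step 4 [4y] bond c/1=19/400: DF=(2076851/2000000 − 19/400·(0.958800+0.934600+0.908100))/(1+19/400) = 8643/10000 ≈ 0.864300
step 5 [5y] swap r/1=1787/44871: DF=(1 − 1787/44871·(0.958800+0.934600+0.908100+0.864300))/(1+1787/44871) = 8213/10000 ≈ 0.821300
step 6 [6y] zero: DF = P = 7957/10000 ≈ 0.795700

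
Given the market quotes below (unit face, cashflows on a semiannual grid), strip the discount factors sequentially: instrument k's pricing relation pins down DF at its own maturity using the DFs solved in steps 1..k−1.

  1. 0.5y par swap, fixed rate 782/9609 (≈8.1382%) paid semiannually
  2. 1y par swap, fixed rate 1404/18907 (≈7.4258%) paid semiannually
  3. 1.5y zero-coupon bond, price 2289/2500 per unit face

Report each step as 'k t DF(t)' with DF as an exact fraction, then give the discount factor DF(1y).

1 1/2 9609/10000
2 1 4649/5000
3 3/2 2289/2500
DF(1y) = 4649/5000 ≈ 0.929800

step 1 [0.5y] swap r/2=391/9609: DF=(1 − 391/9609·(0))/(1+391/9609) = 9609/10000 ≈ 0.960900
step 2 [1y] swap r/2=702/18907: DF=(1 − 702/18907·(0.960900))/(1+702/18907) = 4649/5000 ≈ 0.929800
step 3 [1.5y] zero: DF = P = 2289/2500 ≈ 0.915600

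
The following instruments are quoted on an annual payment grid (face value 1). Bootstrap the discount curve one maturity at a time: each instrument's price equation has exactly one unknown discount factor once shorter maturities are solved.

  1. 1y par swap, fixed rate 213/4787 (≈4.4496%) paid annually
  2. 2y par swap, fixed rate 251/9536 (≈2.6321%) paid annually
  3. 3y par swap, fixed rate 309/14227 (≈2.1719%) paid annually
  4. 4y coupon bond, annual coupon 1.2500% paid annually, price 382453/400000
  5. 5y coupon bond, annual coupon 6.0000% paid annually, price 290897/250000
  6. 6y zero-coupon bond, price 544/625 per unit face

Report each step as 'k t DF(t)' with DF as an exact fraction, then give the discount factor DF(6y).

step 1 [1y] swap r/1=213/4787: DF=(1 − 213/4787·(0))/(1+213/4787) = 4787/5000 ≈ 0.957400
step 2 [2y] swap r/1=251/9536: DF=(1 − 251/9536·(0.957400))/(1+251/9536) = 4749/5000 ≈ 0.949800
step 3 [3y] swap r/1=309/14227: DF=(1 − 309/14227·(0.957400+0.949800))/(1+309/14227) = 4691/5000 ≈ 0.938200
step 4 [4y] bond c/1=1/80: DF=(382453/400000 − 1/80·(0.957400+0.949800+0.938200))/(1+1/80) = 2273/2500 ≈ 0.909200
step 5 [5y] bond c/1=3/50: DF=(290897/250000 − 3/50·(0.957400+0.949800+0.938200+0.909200))/(1+3/50) = 2213/2500 ≈ 0.885200
step 6 [6y] zero: DF = P = 544/625 ≈ 0.870400

1 1 4787/5000
2 2 4749/5000
3 3 4691/5000
4 4 2273/2500
5 5 2213/2500
6 6 544/625
DF(6y) = 544/625 ≈ 0.870400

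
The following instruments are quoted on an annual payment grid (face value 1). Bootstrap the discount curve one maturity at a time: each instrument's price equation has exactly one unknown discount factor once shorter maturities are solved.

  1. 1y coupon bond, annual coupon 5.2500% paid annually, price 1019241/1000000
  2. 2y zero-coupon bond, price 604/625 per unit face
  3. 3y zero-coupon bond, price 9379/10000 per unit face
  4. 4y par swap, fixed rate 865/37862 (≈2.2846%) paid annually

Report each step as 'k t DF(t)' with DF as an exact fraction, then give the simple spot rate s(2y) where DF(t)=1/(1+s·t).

1 1 2421/2500
2 2 604/625
3 3 9379/10000
4 4 1827/2000
s(2y) = (1/(604/625) − 1)/(2) = 21/1208 ≈ 1.7384%

step 1 [1y] bond c/1=21/400: DF=(1019241/1000000 − 21/400·(0))/(1+21/400) = 2421/2500 ≈ 0.968400
step 2 [2y] zero: DF = P = 604/625 ≈ 0.966400
step 3 [3y] zero: DF = P = 9379/10000 ≈ 0.937900
step 4 [4y] swap r/1=865/37862: DF=(1 − 865/37862·(0.968400+0.966400+0.937900))/(1+865/37862) = 1827/2000 ≈ 0.913500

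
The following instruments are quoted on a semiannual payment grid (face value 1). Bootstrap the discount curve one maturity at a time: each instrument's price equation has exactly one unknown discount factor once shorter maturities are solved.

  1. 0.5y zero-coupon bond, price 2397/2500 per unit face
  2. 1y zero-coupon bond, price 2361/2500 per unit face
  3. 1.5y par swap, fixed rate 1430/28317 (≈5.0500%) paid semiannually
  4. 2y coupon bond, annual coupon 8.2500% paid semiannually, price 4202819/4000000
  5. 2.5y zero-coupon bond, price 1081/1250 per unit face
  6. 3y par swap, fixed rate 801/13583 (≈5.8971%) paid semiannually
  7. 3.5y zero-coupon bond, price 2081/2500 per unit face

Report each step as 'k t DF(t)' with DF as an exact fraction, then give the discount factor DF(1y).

step 1 [0.5y] zero: DF = P = 2397/2500 ≈ 0.958800
step 2 [1y] zero: DF = P = 2361/2500 ≈ 0.944400
step 3 [1.5y] swap r/2=715/28317: DF=(1 − 715/28317·(0.958800+0.944400))/(1+715/28317) = 1857/2000 ≈ 0.928500
step 4 [2y] bond c/2=33/800: DF=(4202819/4000000 − 33/800·(0.958800+0.944400+0.928500))/(1+33/800) = 8969/10000 ≈ 0.896900
step 5 [2.5y] zero: DF = P = 1081/1250 ≈ 0.864800
step 6 [3y] swap r/2=801/27166: DF=(1 − 801/27166·(0.958800+0.944400+0.928500+0.896900+0.864800))/(1+801/27166) = 4199/5000 ≈ 0.839800
step 7 [3.5y] zero: DF = P = 2081/2500 ≈ 0.832400

1 1/2 2397/2500
2 1 2361/2500
3 3/2 1857/2000
4 2 8969/10000
5 5/2 1081/1250
6 3 4199/5000
7 7/2 2081/2500
DF(1y) = 2361/2500 ≈ 0.944400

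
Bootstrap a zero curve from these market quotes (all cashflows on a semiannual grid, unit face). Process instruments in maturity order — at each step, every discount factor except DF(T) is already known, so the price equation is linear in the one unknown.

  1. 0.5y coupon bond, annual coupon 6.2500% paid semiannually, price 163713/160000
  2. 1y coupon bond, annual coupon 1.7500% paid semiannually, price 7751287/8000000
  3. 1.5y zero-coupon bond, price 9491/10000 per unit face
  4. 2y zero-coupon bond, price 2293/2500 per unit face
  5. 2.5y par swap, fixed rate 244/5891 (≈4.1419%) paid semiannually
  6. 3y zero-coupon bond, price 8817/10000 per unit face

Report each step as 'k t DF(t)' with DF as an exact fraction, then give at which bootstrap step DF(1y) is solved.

1 1/2 4961/5000
2 1 9519/10000
3 3/2 9491/10000
4 2 2293/2500
5 5/2 564/625
6 3 8817/10000
DF(1y) is solved at step 2

step 1 [0.5y] bond c/2=1/32: DF=(163713/160000 − 1/32·(0))/(1+1/32) = 4961/5000 ≈ 0.992200
step 2 [1y] bond c/2=7/800: DF=(7751287/8000000 − 7/800·(0.992200))/(1+7/800) = 9519/10000 ≈ 0.951900
step 3 [1.5y] zero: DF = P = 9491/10000 ≈ 0.949100
step 4 [2y] zero: DF = P = 2293/2500 ≈ 0.917200
step 5 [2.5y] swap r/2=122/5891: DF=(1 − 122/5891·(0.992200+0.951900+0.949100+0.917200))/(1+122/5891) = 564/625 ≈ 0.902400
step 6 [3y] zero: DF = P = 8817/10000 ≈ 0.881700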